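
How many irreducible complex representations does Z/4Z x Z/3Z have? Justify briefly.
12

Proof sketch: The number of irreducible complex representations of a finite group equals its number of conjugacy classes. Z/4Z x Z/3Z is abelian of order 12, so every element is its own conjugacy class: 12 classes, so Z/4Z x Z/3Z (order 12) has exactly 12 irreducible complex representations.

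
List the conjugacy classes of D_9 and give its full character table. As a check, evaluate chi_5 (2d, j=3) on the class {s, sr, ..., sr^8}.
Conjugacy classes: {e} of size 1, {r^1, r^8} of size 2, {r^2, r^7} of size 2, {r^3, r^6} of size 2, {r^4, r^5} of size 2, {s, sr, ..., sr^8} of size 9.
Character table:
  irrep \ class              {e} (size 1)  {r^1, r^8} (size 2)  {r^2, r^7} (size 2)  {r^3, r^6} (size 2)  {r^4, r^5} (size 2)  {s, sr, ..., sr^8} (size 9)
  chi_1 (triv)               1             1                    1                    1                    1                    1                          
  chi_2 (sign: r->1, s->-1)  1             1                    1                    1                    1                    -1                         
  chi_3 (2d, j=1)            2             2*cos(2*pi/9)        2*cos(4*pi/9)        -1                   -2*cos(pi/9)         0                          
  chi_4 (2d, j=2)            2             2*cos(4*pi/9)        -2*cos(pi/9)         -1                   2*cos(2*pi/9)        0                          
  chi_5 (2d, j=3)            2             -1                   -1                   2                    -1                   0                          
  chi_6 (2d, j=4)            2             -2*cos(pi/9)         2*cos(2*pi/9)        -1                   2*cos(4*pi/9)        0                          

Spot check: chi_5 (2d, j=3) on {s, sr, ..., sr^8} = 0.

Working: D_9 has order 2*9 = 18 with 6 conjugacy classes, hence 6 irreducibles. Sum of squared dims 1 + 1 + 4 + 4 + 4 + 4 = 18 = |G|. Linear characters come from the abelianisation; the 2-dimensional irreps have character r^k -> 2*cos(2*pi*j*k/9), reflections -> 0.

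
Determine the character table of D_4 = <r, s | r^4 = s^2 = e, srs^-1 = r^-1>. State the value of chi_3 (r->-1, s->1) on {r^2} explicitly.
Conjugacy classes: {e} of size 1, {r^2} of size 1, {r^1, r^3} of size 2, {s, sr^2, ...} of size 2, {sr, sr^3, ...} of size 2.
Character table:
  irrep \ class              {e} (size 1)  {r^2} (size 1)  {r^1, r^3} (size 2)  {s, sr^2, ...} (size 2)  {sr, sr^3, ...} (size 2)
  chi_1 (triv)               1             1               1                    1                        1                       
  chi_2 (sign: r->1, s->-1)  1             1               1                    -1                       -1                      
  chi_3 (r->-1, s->1)        1             1               -1                   1                        -1                      
  chi_4 (r->-1, s->-1)       1             1               -1                   -1                       1                       
  chi_5 (2d, j=1)            2             -2              0                    0                        0                       

Spot check: chi_3 (r->-1, s->1) on {r^2} = 1.

D_4 has order 2*4 = 8 with 5 conjugacy classes, hence 5 irreducibles. Sum of squared dims 1 + 1 + 1 + 1 + 4 = 8 = |G|. Linear characters come from the abelianisation; the 2-dimensional irreps have character r^k -> 2*cos(2*pi*j*k/4), reflections -> 0.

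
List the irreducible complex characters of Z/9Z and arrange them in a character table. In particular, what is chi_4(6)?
Character table of Z/9Z (irreps indexed chi_0,...,chi_8 with chi_k(m) = zeta_9^(k*m), zeta_9 = exp(2*pi*i/9)):
  irrep \ class  {0} (size 1)  {1} (size 1)    {2} (size 1)    {3} (size 1)    {4} (size 1)    {5} (size 1)    {6} (size 1)    {7} (size 1)    {8} (size 1)  
  chi_0          1             1               1               1               1               1               1               1               1             
  chi_1          1             exp(2*I*pi/9)   exp(4*I*pi/9)   exp(2*I*pi/3)   exp(8*I*pi/9)   exp(-8*I*pi/9)  exp(-2*I*pi/3)  exp(-4*I*pi/9)  exp(-2*I*pi/9)
  chi_2          1             exp(4*I*pi/9)   exp(8*I*pi/9)   exp(-2*I*pi/3)  exp(-2*I*pi/9)  exp(2*I*pi/9)   exp(2*I*pi/3)   exp(-8*I*pi/9)  exp(-4*I*pi/9)
  chi_3          1             exp(2*I*pi/3)   exp(-2*I*pi/3)  1               exp(2*I*pi/3)   exp(-2*I*pi/3)  1               exp(2*I*pi/3)   exp(-2*I*pi/3)
  chi_4          1             exp(8*I*pi/9)   exp(-2*I*pi/9)  exp(2*I*pi/3)   exp(-4*I*pi/9)  exp(4*I*pi/9)   exp(-2*I*pi/3)  exp(2*I*pi/9)   exp(-8*I*pi/9)
  chi_5          1             exp(-8*I*pi/9)  exp(2*I*pi/9)   exp(-2*I*pi/3)  exp(4*I*pi/9)   exp(-4*I*pi/9)  exp(2*I*pi/3)   exp(-2*I*pi/9)  exp(8*I*pi/9) 
  chi_6          1             exp(-2*I*pi/3)  exp(2*I*pi/3)   1               exp(-2*I*pi/3)  exp(2*I*pi/3)   1               exp(-2*I*pi/3)  exp(2*I*pi/3) 
  chi_7          1             exp(-4*I*pi/9)  exp(-8*I*pi/9)  exp(2*I*pi/3)   exp(2*I*pi/9)   exp(-2*I*pi/9)  exp(-2*I*pi/3)  exp(8*I*pi/9)   exp(4*I*pi/9) 
  chi_8          1             exp(-2*I*pi/9)  exp(-4*I*pi/9)  exp(-2*I*pi/3)  exp(-8*I*pi/9)  exp(8*I*pi/9)   exp(2*I*pi/3)   exp(4*I*pi/9)   exp(2*I*pi/9) 

Spot check: chi_4(6) = zeta_9^(4*6) = zeta_9^24 = exp(-2*I*pi/3).

Details: Z/9Z is abelian, so all 9 irreducible complex representations are 1-dimensional. They are given by chi_k(m) = zeta_9^(k*m) for k = 0,...,8. Row orthogonality: sum_m chi_k(m) conj(chi_l(m)) = 9 * [k = l].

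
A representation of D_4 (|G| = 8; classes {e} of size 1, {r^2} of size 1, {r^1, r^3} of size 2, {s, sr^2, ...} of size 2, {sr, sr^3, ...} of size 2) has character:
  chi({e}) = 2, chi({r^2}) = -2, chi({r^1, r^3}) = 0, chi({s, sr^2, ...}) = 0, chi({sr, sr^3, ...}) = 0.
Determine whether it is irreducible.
Irreducible: <chi, chi> = 1.

Explanation: <chi, chi> = (1/|G|) sum_C |C| * |chi(C)|^2 = (1/8)[1*|2|^2 + 1*|-2|^2 + 2*|0|^2 + 2*|0|^2 + 2*|0|^2]
  = (1/8)[(4) + (4) + (0) + (0) + (0)] = 8/8 = 1.
A character is irreducible iff <chi, chi> = 1, so this representation is irreducible.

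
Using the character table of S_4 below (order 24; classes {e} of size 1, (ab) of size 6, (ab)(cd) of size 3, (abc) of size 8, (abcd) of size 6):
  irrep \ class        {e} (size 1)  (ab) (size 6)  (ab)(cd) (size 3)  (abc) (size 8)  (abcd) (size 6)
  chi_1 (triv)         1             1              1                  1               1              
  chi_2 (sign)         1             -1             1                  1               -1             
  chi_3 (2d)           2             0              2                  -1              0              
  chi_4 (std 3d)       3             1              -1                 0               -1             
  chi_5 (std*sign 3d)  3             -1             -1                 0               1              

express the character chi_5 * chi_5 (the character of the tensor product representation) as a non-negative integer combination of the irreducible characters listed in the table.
chi_5 tensor chi_5 = chi_1 + chi_3 + chi_4 + chi_5 (all other irreducibles have multiplicity 0).

Details: The character of a tensor product is the pointwise product (chi_5 * chi_5)(C) = chi_5(C) * chi_5(C):
  {e}: (3)*(3), (ab): (-1)*(-1), (ab)(cd): (-1)*(-1), (abc): (0)*(0), (abcd): (1)*(1)
so (chi_5 * chi_5) takes values
  {e} -> 9, (ab) -> 1, (ab)(cd) -> 1, (abc) -> 0, (abcd) -> 1.
Now take the inner product of this character with each irreducible chi from the table, <chi_5*chi_5, chi> = (1/24) sum_C |C| (chi_5*chi_5)(C) conj(chi(C)):
  <chi_5*chi_5, chi_1> = (1/24)[1*(9)*conj(1) + 6*(1)*conj(1) + 3*(1)*conj(1) + 8*(0)*conj(1) + 6*(1)*conj(1)]
      = (1/24)[(9) + (6) + (3) + (0) + (6)] = 24/24 = 1
  <chi_5*chi_5, chi_2> = (1/24)[1*(9)*conj(1) + 6*(1)*conj(-1) + 3*(1)*conj(1) + 8*(0)*conj(1) + 6*(1)*conj(-1)]
      = (1/24)[(9) + (-6) + (3) + (0) + (-6)] = 0/24 = 0
  <chi_5*chi_5, chi_3> = (1/24)[1*(9)*conj(2) + 6*(1)*conj(0) + 3*(1)*conj(2) + 8*(0)*conj(-1) + 6*(1)*conj(0)]
      = (1/24)[(18) + (0) + (6) + (0) + (0)] = 24/24 = 1
  <chi_5*chi_5, chi_4> = (1/24)[1*(9)*conj(3) + 6*(1)*conj(1) + 3*(1)*conj(-1) + 8*(0)*conj(0) + 6*(1)*conj(-1)]
      = (1/24)[(27) + (6) + (-3) + (0) + (-6)] = 24/24 = 1
  <chi_5*chi_5, chi_5> = (1/24)[1*(9)*conj(3) + 6*(1)*conj(-1) + 3*(1)*conj(-1) + 8*(0)*conj(0) + 6*(1)*conj(1)]
      = (1/24)[(27) + (-6) + (-3) + (0) + (6)] = 24/24 = 1
Hence the multiplicities are chi_1: 1, chi_3: 1, chi_4: 1, chi_5: 1. Dimension check: dim(chi_5)*dim(chi_5) = 3*3 = 9 and sum (mult * dim) = 1*1 + 1*2 + 1*3 + 1*3 = 9.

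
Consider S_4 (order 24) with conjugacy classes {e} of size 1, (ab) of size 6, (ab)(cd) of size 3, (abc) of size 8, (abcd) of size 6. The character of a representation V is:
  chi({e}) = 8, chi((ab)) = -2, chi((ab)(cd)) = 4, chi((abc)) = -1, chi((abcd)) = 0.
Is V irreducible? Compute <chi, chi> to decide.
Not irreducible (reducible): <chi, chi> = 6 > 1.

Proof sketch: <chi, chi> = (1/|G|) sum_C |C| * |chi(C)|^2 = (1/24)[1*|8|^2 + 6*|-2|^2 + 3*|4|^2 + 8*|-1|^2 + 6*|0|^2]
  = (1/24)[(64) + (24) + (48) + (8) + (0)] = 144/24 = 6.
A character is irreducible iff <chi, chi> = 1, so this representation is reducible.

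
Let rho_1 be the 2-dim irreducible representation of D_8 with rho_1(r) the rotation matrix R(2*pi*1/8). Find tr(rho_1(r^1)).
chi_{rho_1}(r^1) = 2*cos(2*pi*1*1/8) = sqrt(2)

Reasoning: rho_1(r^1) is rotation by angle 2*pi*1*1/8, whose trace is 2*cos(2*pi*1*1/8) = sqrt(2).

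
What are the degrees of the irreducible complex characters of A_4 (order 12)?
Dimensions: 1, 1, 1, 3

Proof sketch: There are 4 irreducibles (= number of conjugacy classes). Their dimensions d_i satisfy sum d_i^2 = |G| = 12: 1 + 1 + 1 + 9 = 12.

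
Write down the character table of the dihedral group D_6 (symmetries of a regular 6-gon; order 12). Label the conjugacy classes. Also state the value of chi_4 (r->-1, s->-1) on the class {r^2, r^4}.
Conjugacy classes: {e} of size 1, {r^3} of size 1, {r^1, r^5} of size 2, {r^2, r^4} of size 2, {s, sr^2, ...} of size 3, {sr, sr^3, ...} of size 3.
Character table:
  irrep \ class              {e} (size 1)  {r^3} (size 1)  {r^1, r^5} (size 2)  {r^2, r^4} (size 2)  {s, sr^2, ...} (size 3)  {sr, sr^3, ...} (size 3)
  chi_1 (triv)               1             1               1                    1                    1                        1                       
  chi_2 (sign: r->1, s->-1)  1             1               1                    1                    -1                       -1                      
  chi_3 (r->-1, s->1)        1             -1              -1                   1                    1                        -1                      
  chi_4 (r->-1, s->-1)       1             -1              -1                   1                    -1                       1                       
  chi_5 (2d, j=1)            2             -2              1                    -1                   0                        0                       
  chi_6 (2d, j=2)            2             2               -1                   -1                   0                        0                       

Spot check: chi_4 (r->-1, s->-1) on {r^2, r^4} = 1.

Justification: D_6 has order 2*6 = 12 with 6 conjugacy classes, hence 6 irreducibles. Sum of squared dims 1 + 1 + 1 + 1 + 4 + 4 = 12 = |G|. Linear characters come from the abelianisation; the 2-dimensional irreps have character r^k -> 2*cos(2*pi*j*k/6), reflections -> 0.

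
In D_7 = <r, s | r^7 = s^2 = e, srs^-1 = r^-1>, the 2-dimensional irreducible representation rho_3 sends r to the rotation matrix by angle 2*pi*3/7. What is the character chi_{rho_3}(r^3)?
chi_{rho_3}(r^3) = 2*cos(2*pi*3*3/7) = -2*cos(3*pi/7)

rho_3(r^3) is rotation by angle 2*pi*3*3/7, whose trace is 2*cos(2*pi*3*3/7) = -2*cos(3*pi/7).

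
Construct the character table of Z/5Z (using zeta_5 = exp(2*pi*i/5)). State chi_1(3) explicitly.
Character table of Z/5Z (irreps indexed chi_0,...,chi_4 with chi_k(m) = zeta_5^(k*m), zeta_5 = exp(2*pi*i/5)):
  irrep \ class  {0} (size 1)  {1} (size 1)    {2} (size 1)    {3} (size 1)    {4} (size 1)  
  chi_0          1             1               1               1               1             
  chi_1          1             exp(2*I*pi/5)   exp(4*I*pi/5)   exp(-4*I*pi/5)  exp(-2*I*pi/5)
  chi_2          1             exp(4*I*pi/5)   exp(-2*I*pi/5)  exp(2*I*pi/5)   exp(-4*I*pi/5)
  chi_3          1             exp(-4*I*pi/5)  exp(2*I*pi/5)   exp(-2*I*pi/5)  exp(4*I*pi/5) 
  chi_4          1             exp(-2*I*pi/5)  exp(-4*I*pi/5)  exp(4*I*pi/5)   exp(2*I*pi/5) 

Spot check: chi_1(3) = zeta_5^(1*3) = zeta_5^3 = exp(-4*I*pi/5).

Why: Z/5Z is abelian, so all 5 irreducible complex representations are 1-dimensional. They are given by chi_k(m) = zeta_5^(k*m) for k = 0,...,4. Row orthogonality: sum_m chi_k(m) conj(chi_l(m)) = 5 * [k = l].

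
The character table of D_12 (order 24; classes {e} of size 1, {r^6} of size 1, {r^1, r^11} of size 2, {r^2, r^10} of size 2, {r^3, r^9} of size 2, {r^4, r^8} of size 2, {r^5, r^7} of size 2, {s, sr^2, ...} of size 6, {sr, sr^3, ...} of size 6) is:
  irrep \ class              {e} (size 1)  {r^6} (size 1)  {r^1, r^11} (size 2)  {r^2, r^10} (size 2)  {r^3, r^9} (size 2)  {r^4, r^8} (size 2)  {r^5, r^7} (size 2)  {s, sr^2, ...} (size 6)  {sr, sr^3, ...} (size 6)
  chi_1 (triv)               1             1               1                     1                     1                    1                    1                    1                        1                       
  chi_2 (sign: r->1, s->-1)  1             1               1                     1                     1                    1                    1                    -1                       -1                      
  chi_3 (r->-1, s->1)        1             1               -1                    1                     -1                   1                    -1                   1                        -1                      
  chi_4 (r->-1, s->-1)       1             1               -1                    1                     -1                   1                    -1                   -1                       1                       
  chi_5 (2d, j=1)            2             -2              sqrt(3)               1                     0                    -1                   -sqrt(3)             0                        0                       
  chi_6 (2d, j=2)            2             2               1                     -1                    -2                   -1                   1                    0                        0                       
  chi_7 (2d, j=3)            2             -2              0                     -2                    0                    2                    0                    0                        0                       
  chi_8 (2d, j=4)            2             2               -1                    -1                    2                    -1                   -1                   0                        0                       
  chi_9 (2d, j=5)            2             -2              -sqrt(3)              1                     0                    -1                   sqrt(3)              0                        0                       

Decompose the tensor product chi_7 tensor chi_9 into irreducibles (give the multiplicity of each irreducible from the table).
chi_7 tensor chi_9 = chi_6 + chi_8 (all other irreducibles have multiplicity 0).

Explanation: The character of a tensor product is the pointwise product (chi_7 * chi_9)(C) = chi_7(C) * chi_9(C):
  {e}: (2)*(2), {r^6}: (-2)*(-2), {r^1, r^11}: (0)*(-sqrt(3)), {r^2, r^10}: (-2)*(1), {r^3, r^9}: (0)*(0), {r^4, r^8}: (2)*(-1), {r^5, r^7}: (0)*(sqrt(3)), {s, sr^2, ...}: (0)*(0), {sr, sr^3, ...}: (0)*(0)
so (chi_7 * chi_9) takes values
  {e} -> 4, {r^6} -> 4, {r^1, r^11} -> 0, {r^2, r^10} -> -2, {r^3, r^9} -> 0, {r^4, r^8} -> -2, {r^5, r^7} -> 0, {s, sr^2, ...} -> 0, {sr, sr^3, ...} -> 0.
Now take the inner product of this character with each irreducible chi from the table, <chi_7*chi_9, chi> = (1/24) sum_C |C| (chi_7*chi_9)(C) conj(chi(C)):
  <chi_7*chi_9, chi_1> = (1/24)[1*(4)*conj(1) + 1*(4)*conj(1) + 2*(0)*conj(1) + 2*(-2)*conj(1) + 2*(0)*conj(1) + 2*(-2)*conj(1) + 2*(0)*conj(1) + 6*(0)*conj(1) + 6*(0)*conj(1)]
      = (1/24)[(4) + (4) + (0) + (-4) + (0) + (-4) + (0) + (0) + (0)] = 0/24 = 0
  <chi_7*chi_9, chi_2> = (1/24)[1*(4)*conj(1) + 1*(4)*conj(1) + 2*(0)*conj(1) + 2*(-2)*conj(1) + 2*(0)*conj(1) + 2*(-2)*conj(1) + 2*(0)*conj(1) + 6*(0)*conj(-1) + 6*(0)*conj(-1)]
      = (1/24)[(4) + (4) + (0) + (-4) + (0) + (-4) + (0) + (0) + (0)] = 0/24 = 0
  <chi_7*chi_9, chi_3> = (1/24)[1*(4)*conj(1) + 1*(4)*conj(1) + 2*(0)*conj(-1) + 2*(-2)*conj(1) + 2*(0)*conj(-1) + 2*(-2)*conj(1) + 2*(0)*conj(-1) + 6*(0)*conj(1) + 6*(0)*conj(-1)]
      = (1/24)[(4) + (4) + (0) + (-4) + (0) + (-4) + (0) + (0) + (0)] = 0/24 = 0
  <chi_7*chi_9, chi_4> = (1/24)[1*(4)*conj(1) + 1*(4)*conj(1) + 2*(0)*conj(-1) + 2*(-2)*conj(1) + 2*(0)*conj(-1) + 2*(-2)*conj(1) + 2*(0)*conj(-1) + 6*(0)*conj(-1) + 6*(0)*conj(1)]
      = (1/24)[(4) + (4) + (0) + (-4) + (0) + (-4) + (0) + (0) + (0)] = 0/24 = 0
  <chi_7*chi_9, chi_5> = (1/24)[1*(4)*conj(2) + 1*(4)*conj(-2) + 2*(0)*conj(sqrt(3)) + 2*(-2)*conj(1) + 2*(0)*conj(0) + 2*(-2)*conj(-1) + 2*(0)*conj(-sqrt(3)) + 6*(0)*conj(0) + 6*(0)*conj(0)]
      = (1/24)[(8) + (-8) + (0) + (-4) + (0) + (4) + (0) + (0) + (0)] = 0/24 = 0
  <chi_7*chi_9, chi_6> = (1/24)[1*(4)*conj(2) + 1*(4)*conj(2) + 2*(0)*conj(1) + 2*(-2)*conj(-1) + 2*(0)*conj(-2) + 2*(-2)*conj(-1) + 2*(0)*conj(1) + 6*(0)*conj(0) + 6*(0)*conj(0)]
      = (1/24)[(8) + (8) + (0) + (4) + (0) + (4) + (0) + (0) + (0)] = 24/24 = 1
  <chi_7*chi_9, chi_7> = (1/24)[1*(4)*conj(2) + 1*(4)*conj(-2) + 2*(0)*conj(0) + 2*(-2)*conj(-2) + 2*(0)*conj(0) + 2*(-2)*conj(2) + 2*(0)*conj(0) + 6*(0)*conj(0) + 6*(0)*conj(0)]
      = (1/24)[(8) + (-8) + (0) + (8) + (0) + (-8) + (0) + (0) + (0)] = 0/24 = 0
  <chi_7*chi_9, chi_8> = (1/24)[1*(4)*conj(2) + 1*(4)*conj(2) + 2*(0)*conj(-1) + 2*(-2)*conj(-1) + 2*(0)*conj(2) + 2*(-2)*conj(-1) + 2*(0)*conj(-1) + 6*(0)*conj(0) + 6*(0)*conj(0)]
      = (1/24)[(8) + (8) + (0) + (4) + (0) + (4) + (0) + (0) + (0)] = 24/24 = 1
  <chi_7*chi_9, chi_9> = (1/24)[1*(4)*conj(2) + 1*(4)*conj(-2) + 2*(0)*conj(-sqrt(3)) + 2*(-2)*conj(1) + 2*(0)*conj(0) + 2*(-2)*conj(-1) + 2*(0)*conj(sqrt(3)) + 6*(0)*conj(0) + 6*(0)*conj(0)]
      = (1/24)[(8) + (-8) + (0) + (-4) + (0) + (4) + (0) + (0) + (0)] = 0/24 = 0
Hence the multiplicities are chi_6: 1, chi_8: 1. Dimension check: dim(chi_7)*dim(chi_9) = 2*2 = 4 and sum (mult * dim) = 1*2 + 1*2 = 4.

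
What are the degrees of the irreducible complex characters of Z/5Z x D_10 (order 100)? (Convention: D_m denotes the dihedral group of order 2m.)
Dimensions: 1, 1, 1, 1, 1, 1, 1, 1, 1, 1, 1, 1, 1, 1, 1, 1, 1, 1, 1, 1, 2, 2, 2, 2, 2, 2, 2, 2, 2, 2, 2, 2, 2, 2, 2, 2, 2, 2, 2, 2

Working: There are 40 irreducibles (= number of conjugacy classes). Their dimensions d_i satisfy sum d_i^2 = |G| = 100: 1 + 1 + 1 + 1 + 1 + 1 + 1 + 1 + 1 + 1 + 1 + 1 + 1 + 1 + 1 + 1 + 1 + 1 + 1 + 1 + 4 + 4 + 4 + 4 + 4 + 4 + 4 + 4 + 4 + 4 + 4 + 4 + 4 + 4 + 4 + 4 + 4 + 4 + 4 + 4 = 100. (For the product with Z/5Z: each of the 5 1-dim characters of Z/5Z tensors with each irrep of D_10, giving 5 copies of each D_10-dimension.)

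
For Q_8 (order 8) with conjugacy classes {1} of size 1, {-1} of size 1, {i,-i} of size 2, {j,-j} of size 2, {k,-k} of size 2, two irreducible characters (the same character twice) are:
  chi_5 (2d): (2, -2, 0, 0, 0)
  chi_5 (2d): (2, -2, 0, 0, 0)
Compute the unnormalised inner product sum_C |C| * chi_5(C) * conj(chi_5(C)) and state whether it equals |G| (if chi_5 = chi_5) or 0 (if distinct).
Sum = 8 = |G| = 8; so <chi_5, chi_5> = 1 (norm-1 confirms irreducibility).

Argument: Compute term by term over conjugacy classes (|C| * chi_5(C) * conj(chi_5(C))):
  1*(2)*conj(2) + 1*(-2)*conj(-2) + 2*(0)*conj(0) + 2*(0)*conj(0) + 2*(0)*conj(0)
  = (4) + (4) + (0) + (0) + (0)
  = 8.
Dividing by |G| = 8 gives 8/8 = 1, matching the row-orthogonality relation <chi_5, chi_5> = [chi_5 = chi_5].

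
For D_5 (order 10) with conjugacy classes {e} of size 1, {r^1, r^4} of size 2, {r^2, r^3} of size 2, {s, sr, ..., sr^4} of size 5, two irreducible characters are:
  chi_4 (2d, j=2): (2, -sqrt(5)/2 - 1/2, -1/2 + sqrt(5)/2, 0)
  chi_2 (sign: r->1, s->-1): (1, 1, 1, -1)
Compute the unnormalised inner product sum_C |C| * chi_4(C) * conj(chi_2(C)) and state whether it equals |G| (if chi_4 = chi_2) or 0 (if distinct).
Sum = 0; so <chi_4, chi_2> = 0 (distinct irreducibles are orthogonal).

Argument: Compute term by term over conjugacy classes (|C| * chi_4(C) * conj(chi_2(C))):
  1*(2)*conj(1) + 2*(-sqrt(5)/2 - 1/2)*conj(1) + 2*(-1/2 + sqrt(5)/2)*conj(1) + 5*(0)*conj(-1)
  = (2) + (-sqrt(5) - 1) + (-1 + sqrt(5)) + (0)
  = 0.
Dividing by |G| = 10 gives 0/10 = 0, matching the row-orthogonality relation <chi_4, chi_2> = [chi_4 = chi_2].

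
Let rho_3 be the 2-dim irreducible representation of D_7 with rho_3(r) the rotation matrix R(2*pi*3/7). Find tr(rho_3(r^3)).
chi_{rho_3}(r^3) = 2*cos(2*pi*3*3/7) = -2*cos(3*pi/7)

Why: rho_3(r^3) is rotation by angle 2*pi*3*3/7, whose trace is 2*cos(2*pi*3*3/7) = -2*cos(3*pi/7).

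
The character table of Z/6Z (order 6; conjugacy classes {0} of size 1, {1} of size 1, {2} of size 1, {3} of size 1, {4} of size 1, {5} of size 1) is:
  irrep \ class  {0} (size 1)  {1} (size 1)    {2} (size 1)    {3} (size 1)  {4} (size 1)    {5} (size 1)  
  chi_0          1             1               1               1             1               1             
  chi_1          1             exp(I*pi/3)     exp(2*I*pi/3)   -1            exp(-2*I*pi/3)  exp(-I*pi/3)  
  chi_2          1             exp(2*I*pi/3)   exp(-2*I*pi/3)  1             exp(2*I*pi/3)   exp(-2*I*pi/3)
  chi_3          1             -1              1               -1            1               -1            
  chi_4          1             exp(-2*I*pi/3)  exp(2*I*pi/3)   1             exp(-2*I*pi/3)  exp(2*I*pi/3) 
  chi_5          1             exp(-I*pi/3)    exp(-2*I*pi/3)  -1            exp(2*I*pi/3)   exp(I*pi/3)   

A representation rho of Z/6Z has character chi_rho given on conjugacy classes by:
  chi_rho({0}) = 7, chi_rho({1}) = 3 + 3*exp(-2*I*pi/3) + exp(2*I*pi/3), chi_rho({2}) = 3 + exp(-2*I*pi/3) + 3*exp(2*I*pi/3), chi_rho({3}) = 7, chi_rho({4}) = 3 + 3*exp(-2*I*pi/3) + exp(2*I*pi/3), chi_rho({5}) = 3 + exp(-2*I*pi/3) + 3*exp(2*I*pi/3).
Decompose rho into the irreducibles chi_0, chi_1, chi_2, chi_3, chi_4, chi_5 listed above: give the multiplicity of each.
Multiplicities: chi_0: 3, chi_1: 0, chi_2: 1, chi_3: 0, chi_4: 3, chi_5: 0.

Derivation: Use <chi_rho, chi> = (1/|G|) sum_C |C| * chi_rho(C) * conj(chi(C)) with |G| = 6 for each irreducible chi in the table:
  <chi_rho, chi_0> = (1/6)[1*(7)*conj(1) + 1*(3 + 3*exp(-2*I*pi/3) + exp(2*I*pi/3))*conj(1) + 1*(3 + exp(-2*I*pi/3) + 3*exp(2*I*pi/3))*conj(1) + 1*(7)*conj(1) + 1*(3 + 3*exp(-2*I*pi/3) + exp(2*I*pi/3))*conj(1) + 1*(3 + exp(-2*I*pi/3) + 3*exp(2*I*pi/3))*conj(1)]
      = (1/6)[(7) + (3 + 3*exp(-2*I*pi/3) + exp(2*I*pi/3)) + (3 + exp(-2*I*pi/3) + 3*exp(2*I*pi/3)) + (7) + (3 + 3*exp(-2*I*pi/3) + exp(2*I*pi/3)) + (3 + exp(-2*I*pi/3) + 3*exp(2*I*pi/3))] = 18/6 = 3
  <chi_rho, chi_1> = (1/6)[1*(7)*conj(1) + 1*(3 + 3*exp(-2*I*pi/3) + exp(2*I*pi/3))*conj(exp(I*pi/3)) + 1*(3 + exp(-2*I*pi/3) + 3*exp(2*I*pi/3))*conj(exp(2*I*pi/3)) + 1*(7)*conj(-1) + 1*(3 + 3*exp(-2*I*pi/3) + exp(2*I*pi/3))*conj(exp(-2*I*pi/3)) + 1*(3 + exp(-2*I*pi/3) + 3*exp(2*I*pi/3))*conj(exp(-I*pi/3))]
      = (1/6)[(7) + (-3 + 3*exp(-I*pi/3) + exp(I*pi/3)) + (3 + 3*exp(-2*I*pi/3) + exp(2*I*pi/3)) + (-7) + (3 + exp(-2*I*pi/3) + 3*exp(2*I*pi/3)) + (-3 + exp(-I*pi/3) + 3*exp(I*pi/3))] = 0/6 = 0
  <chi_rho, chi_2> = (1/6)[1*(7)*conj(1) + 1*(3 + 3*exp(-2*I*pi/3) + exp(2*I*pi/3))*conj(exp(2*I*pi/3)) + 1*(3 + exp(-2*I*pi/3) + 3*exp(2*I*pi/3))*conj(exp(-2*I*pi/3)) + 1*(7)*conj(1) + 1*(3 + 3*exp(-2*I*pi/3) + exp(2*I*pi/3))*conj(exp(2*I*pi/3)) + 1*(3 + exp(-2*I*pi/3) + 3*exp(2*I*pi/3))*conj(exp(-2*I*pi/3))]
      = (1/6)[(7) + (-2) + (-2) + (7) + (-2) + (-2)] = 6/6 = 1
  <chi_rho, chi_3> = (1/6)[1*(7)*conj(1) + 1*(3 + 3*exp(-2*I*pi/3) + exp(2*I*pi/3))*conj(-1) + 1*(3 + exp(-2*I*pi/3) + 3*exp(2*I*pi/3))*conj(1) + 1*(7)*conj(-1) + 1*(3 + 3*exp(-2*I*pi/3) + exp(2*I*pi/3))*conj(1) + 1*(3 + exp(-2*I*pi/3) + 3*exp(2*I*pi/3))*conj(-1)]
      = (1/6)[(7) + (-3 - exp(2*I*pi/3) - 3*exp(-2*I*pi/3)) + (3 + exp(-2*I*pi/3) + 3*exp(2*I*pi/3)) + (-7) + (3 + 3*exp(-2*I*pi/3) + exp(2*I*pi/3)) + (-3 - 3*exp(2*I*pi/3) - exp(-2*I*pi/3))] = 0/6 = 0
  <chi_rho, chi_4> = (1/6)[1*(7)*conj(1) + 1*(3 + 3*exp(-2*I*pi/3) + exp(2*I*pi/3))*conj(exp(-2*I*pi/3)) + 1*(3 + exp(-2*I*pi/3) + 3*exp(2*I*pi/3))*conj(exp(2*I*pi/3)) + 1*(7)*conj(1) + 1*(3 + 3*exp(-2*I*pi/3) + exp(2*I*pi/3))*conj(exp(-2*I*pi/3)) + 1*(3 + exp(-2*I*pi/3) + 3*exp(2*I*pi/3))*conj(exp(2*I*pi/3))]
      = (1/6)[(7) + (3 + exp(-2*I*pi/3) + 3*exp(2*I*pi/3)) + (3 + 3*exp(-2*I*pi/3) + exp(2*I*pi/3)) + (7) + (3 + exp(-2*I*pi/3) + 3*exp(2*I*pi/3)) + (3 + 3*exp(-2*I*pi/3) + exp(2*I*pi/3))] = 18/6 = 3
  <chi_rho, chi_5> = (1/6)[1*(7)*conj(1) + 1*(3 + 3*exp(-2*I*pi/3) + exp(2*I*pi/3))*conj(exp(-I*pi/3)) + 1*(3 + exp(-2*I*pi/3) + 3*exp(2*I*pi/3))*conj(exp(-2*I*pi/3)) + 1*(7)*conj(-1) + 1*(3 + 3*exp(-2*I*pi/3) + exp(2*I*pi/3))*conj(exp(2*I*pi/3)) + 1*(3 + exp(-2*I*pi/3) + 3*exp(2*I*pi/3))*conj(exp(I*pi/3))]
      = (1/6)[(7) + (2) + (-2) + (-7) + (-2) + (2)] = 0/6 = 0
(Exp terms are combined using exp(i*s)*conj(exp(i*t)) = exp(i*(s-t)), and sums of them are collapsed using the identity that for every m > 1 the m distinct m-th roots of unity sum to 0, e.g. 1 + exp(2*I*pi/3) + exp(-2*I*pi/3) = 0.)
Dimension check: dim(rho) = sum (mult * dim) = 3*1 + 0*1 + 1*1 + 0*1 + 3*1 + 0*1 = 7 = chi_rho(e) = 7.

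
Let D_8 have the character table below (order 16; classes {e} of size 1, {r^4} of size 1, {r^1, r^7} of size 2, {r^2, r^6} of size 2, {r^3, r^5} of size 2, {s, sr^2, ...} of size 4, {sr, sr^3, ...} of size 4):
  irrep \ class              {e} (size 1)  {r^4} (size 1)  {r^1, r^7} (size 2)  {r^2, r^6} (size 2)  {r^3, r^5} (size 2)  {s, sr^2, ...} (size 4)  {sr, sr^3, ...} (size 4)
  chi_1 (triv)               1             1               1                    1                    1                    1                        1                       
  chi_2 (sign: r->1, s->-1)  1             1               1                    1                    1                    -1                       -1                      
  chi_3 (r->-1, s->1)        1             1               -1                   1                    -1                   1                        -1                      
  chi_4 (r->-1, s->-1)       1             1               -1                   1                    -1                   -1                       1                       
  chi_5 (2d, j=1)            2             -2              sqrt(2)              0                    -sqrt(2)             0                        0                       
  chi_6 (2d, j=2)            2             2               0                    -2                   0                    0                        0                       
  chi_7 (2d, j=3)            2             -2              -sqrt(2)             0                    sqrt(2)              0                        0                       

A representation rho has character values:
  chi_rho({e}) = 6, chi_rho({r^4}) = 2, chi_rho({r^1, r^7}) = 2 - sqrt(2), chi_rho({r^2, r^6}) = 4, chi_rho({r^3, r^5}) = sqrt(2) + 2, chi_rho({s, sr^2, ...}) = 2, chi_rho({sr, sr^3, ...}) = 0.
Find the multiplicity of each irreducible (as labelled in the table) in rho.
Multiplicities: chi_1: 2, chi_2: 1, chi_3: 1, chi_4: 0, chi_5: 0, chi_6: 0, chi_7: 1.

Why: Use <chi_rho, chi> = (1/|G|) sum_C |C| * chi_rho(C) * conj(chi(C)) with |G| = 16 for each irreducible chi in the table:
  <chi_rho, chi_1> = (1/16)[1*(6)*conj(1) + 1*(2)*conj(1) + 2*(2 - sqrt(2))*conj(1) + 2*(4)*conj(1) + 2*(sqrt(2) + 2)*conj(1) + 4*(2)*conj(1) + 4*(0)*conj(1)]
      = (1/16)[(6) + (2) + (4 - 2*sqrt(2)) + (8) + (2*sqrt(2) + 4) + (8) + (0)] = 32/16 = 2
  <chi_rho, chi_2> = (1/16)[1*(6)*conj(1) + 1*(2)*conj(1) + 2*(2 - sqrt(2))*conj(1) + 2*(4)*conj(1) + 2*(sqrt(2) + 2)*conj(1) + 4*(2)*conj(-1) + 4*(0)*conj(-1)]
      = (1/16)[(6) + (2) + (4 - 2*sqrt(2)) + (8) + (2*sqrt(2) + 4) + (-8) + (0)] = 16/16 = 1
  <chi_rho, chi_3> = (1/16)[1*(6)*conj(1) + 1*(2)*conj(1) + 2*(2 - sqrt(2))*conj(-1) + 2*(4)*conj(1) + 2*(sqrt(2) + 2)*conj(-1) + 4*(2)*conj(1) + 4*(0)*conj(-1)]
      = (1/16)[(6) + (2) + (-4 + 2*sqrt(2)) + (8) + (-4 - 2*sqrt(2)) + (8) + (0)] = 16/16 = 1
  <chi_rho, chi_4> = (1/16)[1*(6)*conj(1) + 1*(2)*conj(1) + 2*(2 - sqrt(2))*conj(-1) + 2*(4)*conj(1) + 2*(sqrt(2) + 2)*conj(-1) + 4*(2)*conj(-1) + 4*(0)*conj(1)]
      = (1/16)[(6) + (2) + (-4 + 2*sqrt(2)) + (8) + (-4 - 2*sqrt(2)) + (-8) + (0)] = 0/16 = 0
  <chi_rho, chi_5> = (1/16)[1*(6)*conj(2) + 1*(2)*conj(-2) + 2*(2 - sqrt(2))*conj(sqrt(2)) + 2*(4)*conj(0) + 2*(sqrt(2) + 2)*conj(-sqrt(2)) + 4*(2)*conj(0) + 4*(0)*conj(0)]
      = (1/16)[(12) + (-4) + (-4 + 4*sqrt(2)) + (0) + (-4*sqrt(2) - 4) + (0) + (0)] = 0/16 = 0
  <chi_rho, chi_6> = (1/16)[1*(6)*conj(2) + 1*(2)*conj(2) + 2*(2 - sqrt(2))*conj(0) + 2*(4)*conj(-2) + 2*(sqrt(2) + 2)*conj(0) + 4*(2)*conj(0) + 4*(0)*conj(0)]
      = (1/16)[(12) + (4) + (0) + (-16) + (0) + (0) + (0)] = 0/16 = 0
  <chi_rho, chi_7> = (1/16)[1*(6)*conj(2) + 1*(2)*conj(-2) + 2*(2 - sqrt(2))*conj(-sqrt(2)) + 2*(4)*conj(0) + 2*(sqrt(2) + 2)*conj(sqrt(2)) + 4*(2)*conj(0) + 4*(0)*conj(0)]
      = (1/16)[(12) + (-4) + (4 - 4*sqrt(2)) + (0) + (4 + 4*sqrt(2)) + (0) + (0)] = 16/16 = 1
Dimension check: dim(rho) = sum (mult * dim) = 2*1 + 1*1 + 1*1 + 0*1 + 0*2 + 0*2 + 1*2 = 6 = chi_rho(e) = 6.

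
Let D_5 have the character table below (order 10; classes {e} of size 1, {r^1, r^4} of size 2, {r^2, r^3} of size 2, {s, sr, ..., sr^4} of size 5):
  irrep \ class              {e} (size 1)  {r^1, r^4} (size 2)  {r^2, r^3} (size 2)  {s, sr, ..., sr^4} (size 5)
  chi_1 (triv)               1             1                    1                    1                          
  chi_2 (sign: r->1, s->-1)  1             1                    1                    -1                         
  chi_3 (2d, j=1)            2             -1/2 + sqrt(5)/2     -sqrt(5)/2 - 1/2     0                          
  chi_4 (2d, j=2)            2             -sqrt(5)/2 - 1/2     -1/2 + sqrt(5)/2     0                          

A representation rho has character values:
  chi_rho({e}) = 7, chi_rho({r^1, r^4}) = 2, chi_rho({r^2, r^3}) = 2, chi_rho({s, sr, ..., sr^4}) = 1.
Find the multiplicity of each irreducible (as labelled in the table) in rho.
Multiplicities: chi_1: 2, chi_2: 1, chi_3: 1, chi_4: 1.

Details: Use <chi_rho, chi> = (1/|G|) sum_C |C| * chi_rho(C) * conj(chi(C)) with |G| = 10 for each irreducible chi in the table:
  <chi_rho, chi_1> = (1/10)[1*(7)*conj(1) + 2*(2)*conj(1) + 2*(2)*conj(1) + 5*(1)*conj(1)]
      = (1/10)[(7) + (4) + (4) + (5)] = 20/10 = 2
  <chi_rho, chi_2> = (1/10)[1*(7)*conj(1) + 2*(2)*conj(1) + 2*(2)*conj(1) + 5*(1)*conj(-1)]
      = (1/10)[(7) + (4) + (4) + (-5)] = 10/10 = 1
  <chi_rho, chi_3> = (1/10)[1*(7)*conj(2) + 2*(2)*conj(-1/2 + sqrt(5)/2) + 2*(2)*conj(-sqrt(5)/2 - 1/2) + 5*(1)*conj(0)]
      = (1/10)[(14) + (-2 + 2*sqrt(5)) + (-2*sqrt(5) - 2) + (0)] = 10/10 = 1
  <chi_rho, chi_4> = (1/10)[1*(7)*conj(2) + 2*(2)*conj(-sqrt(5)/2 - 1/2) + 2*(2)*conj(-1/2 + sqrt(5)/2) + 5*(1)*conj(0)]
      = (1/10)[(14) + (-2*sqrt(5) - 2) + (-2 + 2*sqrt(5)) + (0)] = 10/10 = 1
Dimension check: dim(rho) = sum (mult * dim) = 2*1 + 1*1 + 1*2 + 1*2 = 7 = chi_rho(e) = 7.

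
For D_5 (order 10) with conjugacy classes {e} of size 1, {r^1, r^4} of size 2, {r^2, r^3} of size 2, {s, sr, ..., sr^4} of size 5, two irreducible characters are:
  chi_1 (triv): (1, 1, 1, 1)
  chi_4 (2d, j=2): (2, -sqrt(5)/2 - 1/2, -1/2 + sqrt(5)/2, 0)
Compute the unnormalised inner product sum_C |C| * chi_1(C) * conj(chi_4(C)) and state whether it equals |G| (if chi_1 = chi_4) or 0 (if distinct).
Sum = 0; so <chi_1, chi_4> = 0 (distinct irreducibles are orthogonal).

Derivation: Compute term by term over conjugacy classes (|C| * chi_1(C) * conj(chi_4(C))):
  1*(1)*conj(2) + 2*(1)*conj(-sqrt(5)/2 - 1/2) + 2*(1)*conj(-1/2 + sqrt(5)/2) + 5*(1)*conj(0)
  = (2) + (-sqrt(5) - 1) + (-1 + sqrt(5)) + (0)
  = 0.
Dividing by |G| = 10 gives 0/10 = 0, matching the row-orthogonality relation <chi_1, chi_4> = [chi_1 = chi_4].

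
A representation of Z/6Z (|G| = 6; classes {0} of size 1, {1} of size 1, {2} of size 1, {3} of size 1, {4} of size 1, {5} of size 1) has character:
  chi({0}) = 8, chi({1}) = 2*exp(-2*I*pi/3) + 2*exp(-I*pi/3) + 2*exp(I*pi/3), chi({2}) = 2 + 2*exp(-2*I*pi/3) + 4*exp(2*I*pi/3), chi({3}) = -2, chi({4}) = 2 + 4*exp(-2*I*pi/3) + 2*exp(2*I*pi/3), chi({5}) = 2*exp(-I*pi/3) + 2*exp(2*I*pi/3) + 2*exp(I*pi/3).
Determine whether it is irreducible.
Not irreducible (reducible): <chi, chi> = 14 > 1.

Reasoning: <chi, chi> = (1/|G|) sum_C |C| * |chi(C)|^2 = (1/6)[1*|8|^2 + 1*|2*exp(-2*I*pi/3) + 2*exp(-I*pi/3) + 2*exp(I*pi/3)|^2 + 1*|2 + 2*exp(-2*I*pi/3) + 4*exp(2*I*pi/3)|^2 + 1*|-2|^2 + 1*|2 + 4*exp(-2*I*pi/3) + 2*exp(2*I*pi/3)|^2 + 1*|2*exp(-I*pi/3) + 2*exp(2*I*pi/3) + 2*exp(I*pi/3)|^2]
  = (1/6)[(64) + (4) + (4) + (4) + (4) + (4)] = 84/6 = 14.
(Exp terms are combined using exp(i*s)*conj(exp(i*t)) = exp(i*(s-t)), and sums of them are collapsed using the identity that for every m > 1 the m distinct m-th roots of unity sum to 0, e.g. 1 + exp(2*I*pi/3) + exp(-2*I*pi/3) = 0.)
A character is irreducible iff <chi, chi> = 1, so this representation is reducible.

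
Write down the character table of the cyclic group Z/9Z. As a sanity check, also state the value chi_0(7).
Character table of Z/9Z (irreps indexed chi_0,...,chi_8 with chi_k(m) = zeta_9^(k*m), zeta_9 = exp(2*pi*i/9)):
  irrep \ class  {0} (size 1)  {1} (size 1)    {2} (size 1)    {3} (size 1)    {4} (size 1)    {5} (size 1)    {6} (size 1)    {7} (size 1)    {8} (size 1)  
  chi_0          1             1               1               1               1               1               1               1               1             
  chi_1          1             exp(2*I*pi/9)   exp(4*I*pi/9)   exp(2*I*pi/3)   exp(8*I*pi/9)   exp(-8*I*pi/9)  exp(-2*I*pi/3)  exp(-4*I*pi/9)  exp(-2*I*pi/9)
  chi_2          1             exp(4*I*pi/9)   exp(8*I*pi/9)   exp(-2*I*pi/3)  exp(-2*I*pi/9)  exp(2*I*pi/9)   exp(2*I*pi/3)   exp(-8*I*pi/9)  exp(-4*I*pi/9)
  chi_3          1             exp(2*I*pi/3)   exp(-2*I*pi/3)  1               exp(2*I*pi/3)   exp(-2*I*pi/3)  1               exp(2*I*pi/3)   exp(-2*I*pi/3)
  chi_4          1             exp(8*I*pi/9)   exp(-2*I*pi/9)  exp(2*I*pi/3)   exp(-4*I*pi/9)  exp(4*I*pi/9)   exp(-2*I*pi/3)  exp(2*I*pi/9)   exp(-8*I*pi/9)
  chi_5          1             exp(-8*I*pi/9)  exp(2*I*pi/9)   exp(-2*I*pi/3)  exp(4*I*pi/9)   exp(-4*I*pi/9)  exp(2*I*pi/3)   exp(-2*I*pi/9)  exp(8*I*pi/9) 
  chi_6          1             exp(-2*I*pi/3)  exp(2*I*pi/3)   1               exp(-2*I*pi/3)  exp(2*I*pi/3)   1               exp(-2*I*pi/3)  exp(2*I*pi/3) 
  chi_7          1             exp(-4*I*pi/9)  exp(-8*I*pi/9)  exp(2*I*pi/3)   exp(2*I*pi/9)   exp(-2*I*pi/9)  exp(-2*I*pi/3)  exp(8*I*pi/9)   exp(4*I*pi/9) 
  chi_8          1             exp(-2*I*pi/9)  exp(-4*I*pi/9)  exp(-2*I*pi/3)  exp(-8*I*pi/9)  exp(8*I*pi/9)   exp(2*I*pi/3)   exp(4*I*pi/9)   exp(2*I*pi/9) 

Spot check: chi_0(7) = zeta_9^(0*7) = zeta_9^0 = 1.

Z/9Z is abelian, so all 9 irreducible complex representations are 1-dimensional. They are given by chi_k(m) = zeta_9^(k*m) for k = 0,...,8. Row orthogonality: sum_m chi_k(m) conj(chi_l(m)) = 9 * [k = l].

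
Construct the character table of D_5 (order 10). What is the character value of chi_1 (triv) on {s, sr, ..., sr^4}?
Conjugacy classes: {e} of size 1, {r^1, r^4} of size 2, {r^2, r^3} of size 2, {s, sr, ..., sr^4} of size 5.
Character table:
  irrep \ class              {e} (size 1)  {r^1, r^4} (size 2)  {r^2, r^3} (size 2)  {s, sr, ..., sr^4} (size 5)
  chi_1 (triv)               1             1                    1                    1                          
  chi_2 (sign: r->1, s->-1)  1             1                    1                    -1                         
  chi_3 (2d, j=1)            2             -1/2 + sqrt(5)/2     -sqrt(5)/2 - 1/2     0                          
  chi_4 (2d, j=2)            2             -sqrt(5)/2 - 1/2     -1/2 + sqrt(5)/2     0                          

Spot check: chi_1 (triv) on {s, sr, ..., sr^4} = 1.

Reasoning: D_5 has order 2*5 = 10 with 4 conjugacy classes, hence 4 irreducibles. Sum of squared dims 1 + 1 + 4 + 4 = 10 = |G|. Linear characters come from the abelianisation; the 2-dimensional irreps have character r^k -> 2*cos(2*pi*j*k/5), reflections -> 0.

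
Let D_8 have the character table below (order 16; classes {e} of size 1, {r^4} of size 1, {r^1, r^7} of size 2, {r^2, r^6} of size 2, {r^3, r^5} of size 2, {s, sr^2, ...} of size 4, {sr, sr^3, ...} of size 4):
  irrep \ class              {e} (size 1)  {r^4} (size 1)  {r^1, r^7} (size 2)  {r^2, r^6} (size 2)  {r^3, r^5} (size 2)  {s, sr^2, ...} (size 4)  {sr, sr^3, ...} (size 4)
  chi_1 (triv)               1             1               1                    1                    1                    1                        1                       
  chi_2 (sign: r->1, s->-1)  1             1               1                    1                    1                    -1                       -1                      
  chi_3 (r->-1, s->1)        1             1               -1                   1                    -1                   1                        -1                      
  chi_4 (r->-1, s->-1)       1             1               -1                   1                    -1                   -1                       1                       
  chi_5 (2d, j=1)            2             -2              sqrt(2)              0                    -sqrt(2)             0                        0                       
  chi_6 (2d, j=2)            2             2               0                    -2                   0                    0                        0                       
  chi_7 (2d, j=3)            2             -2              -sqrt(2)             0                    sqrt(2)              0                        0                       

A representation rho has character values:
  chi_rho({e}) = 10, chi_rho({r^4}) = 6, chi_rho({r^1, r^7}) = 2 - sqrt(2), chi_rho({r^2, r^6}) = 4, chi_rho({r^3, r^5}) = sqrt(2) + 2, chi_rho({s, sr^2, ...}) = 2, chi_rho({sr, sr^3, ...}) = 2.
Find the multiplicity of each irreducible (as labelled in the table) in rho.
Multiplicities: chi_1: 3, chi_2: 1, chi_3: 1, chi_4: 1, chi_5: 0, chi_6: 1, chi_7: 1.

Why: Use <chi_rho, chi> = (1/|G|) sum_C |C| * chi_rho(C) * conj(chi(C)) with |G| = 16 for each irreducible chi in the table:
  <chi_rho, chi_1> = (1/16)[1*(10)*conj(1) + 1*(6)*conj(1) + 2*(2 - sqrt(2))*conj(1) + 2*(4)*conj(1) + 2*(sqrt(2) + 2)*conj(1) + 4*(2)*conj(1) + 4*(2)*conj(1)]
      = (1/16)[(10) + (6) + (4 - 2*sqrt(2)) + (8) + (2*sqrt(2) + 4) + (8) + (8)] = 48/16 = 3
  <chi_rho, chi_2> = (1/16)[1*(10)*conj(1) + 1*(6)*conj(1) + 2*(2 - sqrt(2))*conj(1) + 2*(4)*conj(1) + 2*(sqrt(2) + 2)*conj(1) + 4*(2)*conj(-1) + 4*(2)*conj(-1)]
      = (1/16)[(10) + (6) + (4 - 2*sqrt(2)) + (8) + (2*sqrt(2) + 4) + (-8) + (-8)] = 16/16 = 1
  <chi_rho, chi_3> = (1/16)[1*(10)*conj(1) + 1*(6)*conj(1) + 2*(2 - sqrt(2))*conj(-1) + 2*(4)*conj(1) + 2*(sqrt(2) + 2)*conj(-1) + 4*(2)*conj(1) + 4*(2)*conj(-1)]
      = (1/16)[(10) + (6) + (-4 + 2*sqrt(2)) + (8) + (-4 - 2*sqrt(2)) + (8) + (-8)] = 16/16 = 1
  <chi_rho, chi_4> = (1/16)[1*(10)*conj(1) + 1*(6)*conj(1) + 2*(2 - sqrt(2))*conj(-1) + 2*(4)*conj(1) + 2*(sqrt(2) + 2)*conj(-1) + 4*(2)*conj(-1) + 4*(2)*conj(1)]
      = (1/16)[(10) + (6) + (-4 + 2*sqrt(2)) + (8) + (-4 - 2*sqrt(2)) + (-8) + (8)] = 16/16 = 1
  <chi_rho, chi_5> = (1/16)[1*(10)*conj(2) + 1*(6)*conj(-2) + 2*(2 - sqrt(2))*conj(sqrt(2)) + 2*(4)*conj(0) + 2*(sqrt(2) + 2)*conj(-sqrt(2)) + 4*(2)*conj(0) + 4*(2)*conj(0)]
      = (1/16)[(20) + (-12) + (-4 + 4*sqrt(2)) + (0) + (-4*sqrt(2) - 4) + (0) + (0)] = 0/16 = 0
  <chi_rho, chi_6> = (1/16)[1*(10)*conj(2) + 1*(6)*conj(2) + 2*(2 - sqrt(2))*conj(0) + 2*(4)*conj(-2) + 2*(sqrt(2) + 2)*conj(0) + 4*(2)*conj(0) + 4*(2)*conj(0)]
      = (1/16)[(20) + (12) + (0) + (-16) + (0) + (0) + (0)] = 16/16 = 1
  <chi_rho, chi_7> = (1/16)[1*(10)*conj(2) + 1*(6)*conj(-2) + 2*(2 - sqrt(2))*conj(-sqrt(2)) + 2*(4)*conj(0) + 2*(sqrt(2) + 2)*conj(sqrt(2)) + 4*(2)*conj(0) + 4*(2)*conj(0)]
      = (1/16)[(20) + (-12) + (4 - 4*sqrt(2)) + (0) + (4 + 4*sqrt(2)) + (0) + (0)] = 16/16 = 1
Dimension check: dim(rho) = sum (mult * dim) = 3*1 + 1*1 + 1*1 + 1*1 + 0*2 + 1*2 + 1*2 = 10 = chi_rho(e) = 10.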